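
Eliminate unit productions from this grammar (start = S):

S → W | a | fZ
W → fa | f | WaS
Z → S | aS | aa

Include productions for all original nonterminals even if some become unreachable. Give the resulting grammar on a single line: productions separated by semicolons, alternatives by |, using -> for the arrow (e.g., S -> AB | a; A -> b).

S -> a | f | fZ | fa | WaS; W -> f | fa | WaS; Z -> a | f | aS | aa | fZ | fa | WaS

Unit productions: S->W, Z->S.
Unit pairs (A ⇒* B via units): (S,W), (Z,S), (Z,W).
S: inherits non-unit rules of {S, W} → WaS | a | f | fZ | fa.
W: inherits non-unit rules of {W} → WaS | f | fa.
Z: inherits non-unit rules of {S, W, Z} → WaS | a | aS | aa | f | fZ | fa.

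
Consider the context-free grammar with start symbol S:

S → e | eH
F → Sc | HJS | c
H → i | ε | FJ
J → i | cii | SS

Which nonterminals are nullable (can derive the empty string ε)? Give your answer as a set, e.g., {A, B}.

{H}

Directly nullable (have an ε-rule): {H}.
Not nullable: F, J, S — each has a terminal in every rule's right-hand side or depends on a non-nullable symbol.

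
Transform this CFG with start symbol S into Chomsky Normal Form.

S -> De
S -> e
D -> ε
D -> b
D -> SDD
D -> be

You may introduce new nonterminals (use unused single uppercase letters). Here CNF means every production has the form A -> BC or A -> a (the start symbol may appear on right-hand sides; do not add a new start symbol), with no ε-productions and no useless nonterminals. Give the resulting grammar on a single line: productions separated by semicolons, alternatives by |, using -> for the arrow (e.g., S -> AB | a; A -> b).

Nullable: {D}; after ε-elimination: S -> e | De; D -> S | b | SD | be | SDD.
After unit-elimination: S -> e | De; D -> b | e | De | SD | be | SDD.
TERM: introduce B -> b, A -> e and substitute in every rule of length ≥2.
BIN: D -> SDD becomes D -> SC, C -> DD.

S -> e | DA; A -> e; B -> b; C -> DD; D -> b | e | BA | DA | SC | SD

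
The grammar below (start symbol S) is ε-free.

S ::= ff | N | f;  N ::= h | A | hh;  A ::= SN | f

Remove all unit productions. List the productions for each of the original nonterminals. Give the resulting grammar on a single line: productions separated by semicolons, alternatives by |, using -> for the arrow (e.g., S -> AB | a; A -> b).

S -> f | h | SN | ff | hh; A -> f | SN; N -> f | h | SN | hh

Unit productions: N->A, S->N.
Unit pairs (A ⇒* B via units): (N,A), (S,A), (S,N).
S: inherits non-unit rules of {A, N, S} → SN | f | ff | h | hh.
A: inherits non-unit rules of {A} → SN | f.
N: inherits non-unit rules of {A, N} → SN | f | h | hh.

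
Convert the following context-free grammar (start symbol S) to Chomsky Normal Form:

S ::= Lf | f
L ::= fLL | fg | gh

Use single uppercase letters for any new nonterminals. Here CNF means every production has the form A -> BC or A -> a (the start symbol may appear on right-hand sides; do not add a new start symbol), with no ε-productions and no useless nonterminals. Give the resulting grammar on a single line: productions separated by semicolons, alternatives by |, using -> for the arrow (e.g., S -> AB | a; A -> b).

No ε-productions.
No unit productions to eliminate.
TERM: introduce A -> f, B -> g, C -> h and substitute in every rule of length ≥2.
BIN: L -> ALL becomes L -> AD, D -> LL.

S -> f | LA; A -> f; B -> g; C -> h; D -> LL; L -> AB | AD | BC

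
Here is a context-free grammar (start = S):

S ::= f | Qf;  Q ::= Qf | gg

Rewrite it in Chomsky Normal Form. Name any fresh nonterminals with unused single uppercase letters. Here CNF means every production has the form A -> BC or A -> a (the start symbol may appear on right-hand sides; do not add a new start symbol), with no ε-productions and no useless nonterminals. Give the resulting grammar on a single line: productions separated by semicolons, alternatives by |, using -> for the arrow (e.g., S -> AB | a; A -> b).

S -> f | QA; A -> f; B -> g; Q -> BB | QA

No ε-productions.
No unit productions to eliminate.
TERM: introduce A -> f, B -> g and substitute in every rule of length ≥2.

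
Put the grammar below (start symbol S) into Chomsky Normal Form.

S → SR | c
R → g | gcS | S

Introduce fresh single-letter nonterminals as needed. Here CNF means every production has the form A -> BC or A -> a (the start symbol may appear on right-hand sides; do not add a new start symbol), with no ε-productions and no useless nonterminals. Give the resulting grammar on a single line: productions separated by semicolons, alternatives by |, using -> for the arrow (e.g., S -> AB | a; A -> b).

No ε-productions.
After unit-elimination: S -> c | SR; R -> c | g | SR | gcS.
TERM: introduce B -> c, A -> g and substitute in every rule of length ≥2.
BIN: R -> ABS becomes R -> AC, C -> BS.

S -> c | SR; A -> g; B -> c; C -> BS; R -> c | g | AC | SR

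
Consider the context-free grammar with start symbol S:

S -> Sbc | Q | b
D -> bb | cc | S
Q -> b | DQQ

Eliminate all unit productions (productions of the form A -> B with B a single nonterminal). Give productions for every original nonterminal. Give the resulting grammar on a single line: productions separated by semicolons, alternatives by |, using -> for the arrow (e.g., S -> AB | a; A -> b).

S -> b | DQQ | Sbc; D -> b | bb | cc | DQQ | Sbc; Q -> b | DQQ

Unit productions: D->S, S->Q.
Unit pairs (A ⇒* B via units): (D,Q), (D,S), (S,Q).
S: inherits non-unit rules of {Q, S} → DQQ | Sbc | b.
D: inherits non-unit rules of {D, Q, S} → DQQ | Sbc | b | bb | cc.
Q: inherits non-unit rules of {Q} → DQQ | b.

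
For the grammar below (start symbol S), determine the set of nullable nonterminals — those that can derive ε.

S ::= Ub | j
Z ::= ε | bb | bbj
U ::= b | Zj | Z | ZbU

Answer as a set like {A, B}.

Directly nullable (have an ε-rule): {Z}.
U is nullable via U -> Z (every symbol on the right is already known nullable).
Not nullable: S — each has a terminal in every rule's right-hand side or depends on a non-nullable symbol.

{U, Z}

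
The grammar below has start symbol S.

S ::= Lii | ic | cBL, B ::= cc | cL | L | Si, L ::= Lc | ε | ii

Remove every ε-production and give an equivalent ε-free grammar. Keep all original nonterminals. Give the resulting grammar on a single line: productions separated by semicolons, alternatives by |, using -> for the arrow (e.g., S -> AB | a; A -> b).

S -> c | cB | cL | ic | ii | Lii | cBL; B -> L | c | Si | cL | cc; L -> c | Lc | ii

Nullable set: {B, L}.
S -> Lii: L nullable, giving Lii | ii.
S -> cBL: B, L nullable, giving c | cB | cBL | cL.
B -> L: L nullable, giving L.
B -> cL: L nullable, giving c | cL.
Drop L -> ε.
L -> Lc: L nullable, giving Lc | c.
Unchanged (no nullable symbols): S -> ic; B -> Si; B -> cc; L -> ii.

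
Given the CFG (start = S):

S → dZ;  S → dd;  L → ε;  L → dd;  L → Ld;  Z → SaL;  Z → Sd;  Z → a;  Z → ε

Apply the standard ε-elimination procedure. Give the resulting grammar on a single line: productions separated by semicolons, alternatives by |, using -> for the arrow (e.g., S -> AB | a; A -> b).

Nullable set: {L, Z}.
S -> dZ: Z nullable, giving d | dZ.
Drop L -> ε.
L -> Ld: L nullable, giving Ld | d.
Drop Z -> ε.
Z -> SaL: L nullable, giving Sa | SaL.
Unchanged (no nullable symbols): S -> dd; L -> dd; Z -> Sd; Z -> a.

S -> d | dZ | dd; L -> d | Ld | dd; Z -> a | Sa | Sd | SaL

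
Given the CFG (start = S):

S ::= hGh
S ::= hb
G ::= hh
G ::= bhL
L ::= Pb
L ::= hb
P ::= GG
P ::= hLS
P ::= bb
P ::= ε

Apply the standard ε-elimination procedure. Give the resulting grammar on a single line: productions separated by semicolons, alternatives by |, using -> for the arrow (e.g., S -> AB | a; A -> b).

S -> hb | hGh; G -> hh | bhL; L -> b | Pb | hb; P -> GG | bb | hLS

Nullable set: {P}.
L -> Pb: P nullable, giving Pb | b.
Drop P -> ε.
Unchanged (no nullable symbols): S -> hGh; S -> hb; G -> bhL; G -> hh; L -> hb; P -> GG; P -> bb; P -> hLS.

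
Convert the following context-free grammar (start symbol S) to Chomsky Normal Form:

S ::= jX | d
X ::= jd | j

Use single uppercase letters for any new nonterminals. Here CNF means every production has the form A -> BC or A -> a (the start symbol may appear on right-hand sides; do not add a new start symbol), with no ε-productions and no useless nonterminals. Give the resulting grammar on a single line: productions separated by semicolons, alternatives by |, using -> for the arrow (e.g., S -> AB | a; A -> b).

S -> d | AX; A -> j; B -> d; X -> j | AB

No ε-productions.
No unit productions to eliminate.
TERM: introduce B -> d, A -> j and substitute in every rule of length ≥2.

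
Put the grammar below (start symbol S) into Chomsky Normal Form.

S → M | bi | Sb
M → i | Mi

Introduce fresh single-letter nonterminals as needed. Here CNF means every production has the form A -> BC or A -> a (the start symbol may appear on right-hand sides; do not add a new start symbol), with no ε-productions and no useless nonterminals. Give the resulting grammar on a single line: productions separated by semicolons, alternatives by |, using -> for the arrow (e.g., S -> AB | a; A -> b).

S -> i | BA | MA | SB; A -> i; B -> b; M -> i | MA

No ε-productions.
After unit-elimination: S -> i | Mi | Sb | bi; M -> i | Mi.
TERM: introduce B -> b, A -> i and substitute in every rule of length ≥2.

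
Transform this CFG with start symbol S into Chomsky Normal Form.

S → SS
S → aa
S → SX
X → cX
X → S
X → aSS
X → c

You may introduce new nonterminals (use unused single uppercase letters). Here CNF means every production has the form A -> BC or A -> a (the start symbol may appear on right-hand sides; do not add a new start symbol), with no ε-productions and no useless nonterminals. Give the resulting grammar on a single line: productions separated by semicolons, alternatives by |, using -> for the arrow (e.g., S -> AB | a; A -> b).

S -> AA | SS | SX; A -> a; B -> c; C -> SS; X -> c | AA | AC | BX | SS | SX

No ε-productions.
After unit-elimination: S -> SS | SX | aa; X -> c | SS | SX | aa | cX | aSS.
TERM: introduce A -> a, B -> c and substitute in every rule of length ≥2.
BIN: X -> ASS becomes X -> AC, C -> SS.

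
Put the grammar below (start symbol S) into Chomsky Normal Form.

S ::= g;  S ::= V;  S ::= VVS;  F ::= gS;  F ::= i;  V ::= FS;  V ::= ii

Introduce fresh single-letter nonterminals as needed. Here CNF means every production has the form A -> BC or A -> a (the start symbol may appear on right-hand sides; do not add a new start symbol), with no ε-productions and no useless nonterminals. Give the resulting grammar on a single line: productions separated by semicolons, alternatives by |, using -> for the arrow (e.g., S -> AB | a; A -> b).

S -> g | BB | FS | VC; A -> g; B -> i; C -> VS; F -> i | AS; V -> BB | FS

No ε-productions.
After unit-elimination: S -> g | FS | ii | VVS; F -> i | gS; V -> FS | ii.
TERM: introduce A -> g, B -> i and substitute in every rule of length ≥2.
BIN: S -> VVS becomes S -> VC, C -> VS.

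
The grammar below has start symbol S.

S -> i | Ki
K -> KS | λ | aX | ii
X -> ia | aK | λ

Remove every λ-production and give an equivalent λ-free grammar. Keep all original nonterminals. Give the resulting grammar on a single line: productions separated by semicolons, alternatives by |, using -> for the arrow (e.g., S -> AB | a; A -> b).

Nullable set: {K, X}.
S -> Ki: K nullable, giving Ki | i.
Drop K -> λ.
K -> KS: K nullable, giving KS | S.
K -> aX: X nullable, giving a | aX.
Drop X -> λ.
X -> aK: K nullable, giving a | aK.
Unchanged (no nullable symbols): S -> i; K -> ii; X -> ia.

S -> i | Ki; K -> S | a | KS | aX | ii; X -> a | aK | ia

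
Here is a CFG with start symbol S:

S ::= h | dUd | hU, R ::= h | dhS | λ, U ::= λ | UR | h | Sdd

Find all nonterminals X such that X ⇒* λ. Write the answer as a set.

{R, U}

Directly nullable (have an ε-rule): {R, U}.
Not nullable: S — each has a terminal in every rule's right-hand side or depends on a non-nullable symbol.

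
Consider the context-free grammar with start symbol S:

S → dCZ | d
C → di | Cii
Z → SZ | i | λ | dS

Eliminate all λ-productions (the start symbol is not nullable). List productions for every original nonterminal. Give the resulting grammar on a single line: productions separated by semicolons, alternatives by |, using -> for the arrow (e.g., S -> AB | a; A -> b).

Nullable set: {Z}.
S -> dCZ: Z nullable, giving dC | dCZ.
Drop Z -> λ.
Z -> SZ: Z nullable, giving S | SZ.
Unchanged (no nullable symbols): S -> d; C -> Cii; C -> di; Z -> dS; Z -> i.

S -> d | dC | dCZ; C -> di | Cii; Z -> S | i | SZ | dS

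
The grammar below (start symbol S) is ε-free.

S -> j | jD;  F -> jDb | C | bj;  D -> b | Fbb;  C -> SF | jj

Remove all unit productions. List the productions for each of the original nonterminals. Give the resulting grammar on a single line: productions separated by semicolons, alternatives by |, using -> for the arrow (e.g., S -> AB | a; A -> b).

S -> j | jD; C -> SF | jj; D -> b | Fbb; F -> SF | bj | jj | jDb

Unit productions: F->C.
Unit pairs (A ⇒* B via units): (F,C).
S: inherits non-unit rules of {S} → j | jD.
C: inherits non-unit rules of {C} → SF | jj.
D: inherits non-unit rules of {D} → Fbb | b.
F: inherits non-unit rules of {C, F} → SF | bj | jDb | jj.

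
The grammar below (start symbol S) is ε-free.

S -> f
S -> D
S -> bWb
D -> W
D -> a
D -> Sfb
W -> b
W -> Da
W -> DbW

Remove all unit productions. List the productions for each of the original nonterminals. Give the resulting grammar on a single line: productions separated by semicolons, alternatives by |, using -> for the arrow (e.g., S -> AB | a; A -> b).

Unit productions: D->W, S->D.
Unit pairs (A ⇒* B via units): (D,W), (S,D), (S,W).
S: inherits non-unit rules of {D, S, W} → Da | DbW | Sfb | a | b | bWb | f.
D: inherits non-unit rules of {D, W} → Da | DbW | Sfb | a | b.
W: inherits non-unit rules of {W} → Da | DbW | b.

S -> a | b | f | Da | DbW | Sfb | bWb; D -> a | b | Da | DbW | Sfb; W -> b | Da | DbW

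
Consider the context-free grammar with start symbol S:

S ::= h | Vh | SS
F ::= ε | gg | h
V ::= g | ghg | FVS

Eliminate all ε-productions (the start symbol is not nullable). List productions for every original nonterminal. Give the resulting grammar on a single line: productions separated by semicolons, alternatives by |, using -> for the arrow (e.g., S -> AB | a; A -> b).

S -> h | SS | Vh; F -> h | gg; V -> g | VS | FVS | ghg

Nullable set: {F}.
Drop F -> ε.
V -> FVS: F nullable, giving FVS | VS.
Unchanged (no nullable symbols): S -> SS; S -> Vh; S -> h; F -> gg; F -> h; V -> g; V -> ghg.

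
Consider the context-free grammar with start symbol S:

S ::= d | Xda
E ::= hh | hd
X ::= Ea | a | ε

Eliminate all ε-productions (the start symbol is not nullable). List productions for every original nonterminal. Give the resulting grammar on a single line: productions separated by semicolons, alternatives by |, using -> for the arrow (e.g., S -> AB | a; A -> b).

Nullable set: {X}.
S -> Xda: X nullable, giving Xda | da.
Drop X -> ε.
Unchanged (no nullable symbols): S -> d; E -> hd; E -> hh; X -> Ea; X -> a.

S -> d | da | Xda; E -> hd | hh; X -> a | Ea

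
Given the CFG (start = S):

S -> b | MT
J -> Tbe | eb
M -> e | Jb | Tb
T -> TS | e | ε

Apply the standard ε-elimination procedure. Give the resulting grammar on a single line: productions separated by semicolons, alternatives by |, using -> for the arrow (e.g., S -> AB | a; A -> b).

S -> M | b | MT; J -> be | eb | Tbe; M -> b | e | Jb | Tb; T -> S | e | TS

Nullable set: {T}.
S -> MT: T nullable, giving M | MT.
J -> Tbe: T nullable, giving Tbe | be.
M -> Tb: T nullable, giving Tb | b.
Drop T -> ε.
T -> TS: T nullable, giving S | TS.
Unchanged (no nullable symbols): S -> b; J -> eb; M -> Jb; M -> e; T -> e.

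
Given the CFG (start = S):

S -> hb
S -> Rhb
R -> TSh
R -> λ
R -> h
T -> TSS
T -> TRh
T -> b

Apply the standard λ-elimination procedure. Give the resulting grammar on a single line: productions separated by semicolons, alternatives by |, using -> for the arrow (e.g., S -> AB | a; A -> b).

Nullable set: {R}.
S -> Rhb: R nullable, giving Rhb | hb.
Drop R -> λ.
T -> TRh: R nullable, giving TRh | Th.
Unchanged (no nullable symbols): S -> hb; R -> TSh; R -> h; T -> TSS; T -> b.

S -> hb | Rhb; R -> h | TSh; T -> b | Th | TRh | TSS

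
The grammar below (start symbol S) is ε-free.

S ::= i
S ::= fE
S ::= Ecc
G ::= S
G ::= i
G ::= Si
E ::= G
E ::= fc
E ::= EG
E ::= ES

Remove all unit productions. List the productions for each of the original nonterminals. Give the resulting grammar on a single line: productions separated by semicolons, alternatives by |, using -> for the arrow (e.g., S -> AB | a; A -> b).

S -> i | fE | Ecc; E -> i | EG | ES | Si | fE | fc | Ecc; G -> i | Si | fE | Ecc

Unit productions: E->G, G->S.
Unit pairs (A ⇒* B via units): (E,G), (E,S), (G,S).
S: inherits non-unit rules of {S} → Ecc | fE | i.
E: inherits non-unit rules of {E, G, S} → EG | ES | Ecc | Si | fE | fc | i.
G: inherits non-unit rules of {G, S} → Ecc | Si | fE | i.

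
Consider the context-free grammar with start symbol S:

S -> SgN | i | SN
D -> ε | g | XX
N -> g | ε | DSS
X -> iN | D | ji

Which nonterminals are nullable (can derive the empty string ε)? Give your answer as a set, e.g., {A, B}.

{D, N, X}

Directly nullable (have an ε-rule): {D, N}.
X is nullable via X -> D (every symbol on the right is already known nullable).
Not nullable: S — each has a terminal in every rule's right-hand side or depends on a non-nullable symbol.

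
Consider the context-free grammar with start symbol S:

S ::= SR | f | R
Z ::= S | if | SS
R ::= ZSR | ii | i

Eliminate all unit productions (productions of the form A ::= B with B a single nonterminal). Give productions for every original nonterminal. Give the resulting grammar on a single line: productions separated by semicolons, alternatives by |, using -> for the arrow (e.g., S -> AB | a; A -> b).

S -> f | i | SR | ii | ZSR; R -> i | ii | ZSR; Z -> f | i | SR | SS | if | ii | ZSR

Unit productions: S->R, Z->S.
Unit pairs (A ⇒* B via units): (S,R), (Z,R), (Z,S).
S: inherits non-unit rules of {R, S} → SR | ZSR | f | i | ii.
R: inherits non-unit rules of {R} → ZSR | i | ii.
Z: inherits non-unit rules of {R, S, Z} → SR | SS | ZSR | f | i | if | ii.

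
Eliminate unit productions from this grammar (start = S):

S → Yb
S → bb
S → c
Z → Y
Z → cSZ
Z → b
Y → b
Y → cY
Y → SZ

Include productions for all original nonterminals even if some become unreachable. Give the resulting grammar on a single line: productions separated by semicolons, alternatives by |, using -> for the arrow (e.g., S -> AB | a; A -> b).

Unit productions: Z->Y.
Unit pairs (A ⇒* B via units): (Z,Y).
S: inherits non-unit rules of {S} → Yb | bb | c.
Y: inherits non-unit rules of {Y} → SZ | b | cY.
Z: inherits non-unit rules of {Y, Z} → SZ | b | cSZ | cY.

S -> c | Yb | bb; Y -> b | SZ | cY; Z -> b | SZ | cY | cSZ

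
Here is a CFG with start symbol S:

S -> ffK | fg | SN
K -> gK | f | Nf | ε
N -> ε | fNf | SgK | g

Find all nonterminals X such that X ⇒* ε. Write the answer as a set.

{K, N}

Directly nullable (have an ε-rule): {K, N}.
Not nullable: S — each has a terminal in every rule's right-hand side or depends on a non-nullable symbol.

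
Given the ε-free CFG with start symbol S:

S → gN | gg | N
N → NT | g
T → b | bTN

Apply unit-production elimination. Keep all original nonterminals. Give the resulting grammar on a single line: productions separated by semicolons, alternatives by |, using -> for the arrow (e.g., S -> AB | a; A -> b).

S -> g | NT | gN | gg; N -> g | NT; T -> b | bTN

Unit productions: S->N.
Unit pairs (A ⇒* B via units): (S,N).
S: inherits non-unit rules of {N, S} → NT | g | gN | gg.
N: inherits non-unit rules of {N} → NT | g.
T: inherits non-unit rules of {T} → b | bTN.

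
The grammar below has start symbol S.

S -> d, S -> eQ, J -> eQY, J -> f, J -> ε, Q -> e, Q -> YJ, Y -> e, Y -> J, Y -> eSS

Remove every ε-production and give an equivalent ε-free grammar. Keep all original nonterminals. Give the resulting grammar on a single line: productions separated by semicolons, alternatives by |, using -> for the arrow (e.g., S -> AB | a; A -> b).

Nullable set: {J, Q, Y}.
S -> eQ: Q nullable, giving e | eQ.
Drop J -> ε.
J -> eQY: Q, Y nullable, giving e | eQ | eQY | eY.
Q -> YJ: Y, J nullable, giving J | Y | YJ.
Y -> J: J nullable, giving J.
Unchanged (no nullable symbols): S -> d; J -> f; Q -> e; Y -> e; Y -> eSS.

S -> d | e | eQ; J -> e | f | eQ | eY | eQY; Q -> J | Y | e | YJ; Y -> J | e | eSS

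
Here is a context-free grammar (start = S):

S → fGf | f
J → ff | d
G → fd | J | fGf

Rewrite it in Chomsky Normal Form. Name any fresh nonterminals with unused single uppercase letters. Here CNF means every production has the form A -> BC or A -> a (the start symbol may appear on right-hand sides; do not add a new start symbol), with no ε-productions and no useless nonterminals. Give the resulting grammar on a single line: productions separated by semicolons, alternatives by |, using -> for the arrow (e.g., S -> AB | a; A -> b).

S -> f | AD; A -> f; B -> d; C -> GA; D -> GA; G -> d | AA | AB | AC

No ε-productions.
After unit-elimination: S -> f | fGf; G -> d | fd | ff | fGf; J -> d | ff.
TERM: introduce B -> d, A -> f and substitute in every rule of length ≥2.
BIN: G -> AGA becomes G -> AC, C -> GA; S -> AGA becomes S -> AD, D -> GA.
Drop unreachable/unproductive: J.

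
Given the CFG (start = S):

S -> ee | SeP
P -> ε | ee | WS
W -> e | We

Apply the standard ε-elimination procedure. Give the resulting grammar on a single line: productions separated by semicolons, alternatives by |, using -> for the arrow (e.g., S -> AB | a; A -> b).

S -> Se | ee | SeP; P -> WS | ee; W -> e | We

Nullable set: {P}.
S -> SeP: P nullable, giving Se | SeP.
Drop P -> ε.
Unchanged (no nullable symbols): S -> ee; P -> WS; P -> ee; W -> We; W -> e.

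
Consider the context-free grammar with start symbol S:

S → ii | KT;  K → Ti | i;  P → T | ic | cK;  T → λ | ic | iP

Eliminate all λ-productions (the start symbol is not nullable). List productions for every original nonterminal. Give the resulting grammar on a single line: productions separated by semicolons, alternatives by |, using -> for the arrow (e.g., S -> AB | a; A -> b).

Nullable set: {P, T}.
S -> KT: T nullable, giving K | KT.
K -> Ti: T nullable, giving Ti | i.
P -> T: T nullable, giving T.
Drop T -> λ.
T -> iP: P nullable, giving i | iP.
Unchanged (no nullable symbols): S -> ii; K -> i; P -> cK; P -> ic; T -> ic.

S -> K | KT | ii; K -> i | Ti; P -> T | cK | ic; T -> i | iP | ic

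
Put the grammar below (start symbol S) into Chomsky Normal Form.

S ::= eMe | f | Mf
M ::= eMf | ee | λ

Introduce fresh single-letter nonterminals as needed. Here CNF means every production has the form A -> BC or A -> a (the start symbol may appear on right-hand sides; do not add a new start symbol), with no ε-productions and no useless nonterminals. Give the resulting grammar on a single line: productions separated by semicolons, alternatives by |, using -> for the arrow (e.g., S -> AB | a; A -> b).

Nullable: {M}; after ε-elimination: S -> f | Mf | ee | eMe; M -> ee | ef | eMf.
No unit productions to eliminate.
TERM: introduce A -> e, B -> f and substitute in every rule of length ≥2.
BIN: M -> AMB becomes M -> AC, C -> MB; S -> AMA becomes S -> AD, D -> MA.

S -> f | AA | AD | MB; A -> e; B -> f; C -> MB; D -> MA; M -> AA | AB | AC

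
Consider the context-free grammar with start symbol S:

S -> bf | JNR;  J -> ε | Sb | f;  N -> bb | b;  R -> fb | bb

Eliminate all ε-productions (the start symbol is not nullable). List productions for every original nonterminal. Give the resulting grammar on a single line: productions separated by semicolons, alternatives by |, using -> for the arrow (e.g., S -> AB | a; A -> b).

S -> NR | bf | JNR; J -> f | Sb; N -> b | bb; R -> bb | fb

Nullable set: {J}.
S -> JNR: J nullable, giving JNR | NR.
Drop J -> ε.
Unchanged (no nullable symbols): S -> bf; J -> Sb; J -> f; N -> b; N -> bb; R -> bb; R -> fb.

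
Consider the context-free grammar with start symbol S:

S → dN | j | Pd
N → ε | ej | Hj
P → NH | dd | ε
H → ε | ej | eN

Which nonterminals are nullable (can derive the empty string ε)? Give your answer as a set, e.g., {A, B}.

{H, N, P}

Directly nullable (have an ε-rule): {H, N, P}.
Not nullable: S — each has a terminal in every rule's right-hand side or depends on a non-nullable symbol.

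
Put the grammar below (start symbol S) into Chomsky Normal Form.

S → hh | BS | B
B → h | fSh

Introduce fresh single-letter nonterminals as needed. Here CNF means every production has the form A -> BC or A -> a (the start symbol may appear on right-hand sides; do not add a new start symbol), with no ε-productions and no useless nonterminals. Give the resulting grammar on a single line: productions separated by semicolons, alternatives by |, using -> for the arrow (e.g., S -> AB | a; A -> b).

No ε-productions.
After unit-elimination: S -> h | BS | hh | fSh; B -> h | fSh.
TERM: introduce A -> f, C -> h and substitute in every rule of length ≥2.
BIN: B -> ASC becomes B -> AD, D -> SC; S -> ASC becomes S -> AE, E -> SC.

S -> h | AE | BS | CC; A -> f; B -> h | AD; C -> h; D -> SC; E -> SC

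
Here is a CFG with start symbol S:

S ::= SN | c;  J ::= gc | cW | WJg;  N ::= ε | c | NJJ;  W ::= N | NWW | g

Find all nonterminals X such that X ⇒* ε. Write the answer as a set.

{N, W}

Directly nullable (have an ε-rule): {N}.
W is nullable via W -> N (every symbol on the right is already known nullable).
Not nullable: J, S — each has a terminal in every rule's right-hand side or depends on a non-nullable symbol.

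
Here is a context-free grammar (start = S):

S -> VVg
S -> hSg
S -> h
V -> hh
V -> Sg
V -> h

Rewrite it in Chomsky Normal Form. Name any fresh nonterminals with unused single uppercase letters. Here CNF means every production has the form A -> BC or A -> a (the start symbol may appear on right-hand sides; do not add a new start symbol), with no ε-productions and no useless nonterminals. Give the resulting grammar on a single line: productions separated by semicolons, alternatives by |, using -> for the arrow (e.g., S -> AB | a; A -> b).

No ε-productions.
No unit productions to eliminate.
TERM: introduce A -> g, B -> h and substitute in every rule of length ≥2.
BIN: S -> BSA becomes S -> BC, C -> SA; S -> VVA becomes S -> VD, D -> VA.

S -> h | BC | VD; A -> g; B -> h; C -> SA; D -> VA; V -> h | BB | SA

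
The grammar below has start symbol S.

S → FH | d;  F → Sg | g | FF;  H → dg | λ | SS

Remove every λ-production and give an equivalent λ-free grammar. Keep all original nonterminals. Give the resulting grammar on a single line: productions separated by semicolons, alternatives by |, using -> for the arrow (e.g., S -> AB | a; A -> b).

Nullable set: {H}.
S -> FH: H nullable, giving F | FH.
Drop H -> λ.
Unchanged (no nullable symbols): S -> d; F -> FF; F -> Sg; F -> g; H -> SS; H -> dg.

S -> F | d | FH; F -> g | FF | Sg; H -> SS | dg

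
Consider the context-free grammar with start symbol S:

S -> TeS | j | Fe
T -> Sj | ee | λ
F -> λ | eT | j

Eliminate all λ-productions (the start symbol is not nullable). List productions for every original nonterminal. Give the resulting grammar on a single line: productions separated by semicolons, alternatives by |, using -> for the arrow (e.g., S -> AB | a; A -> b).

S -> e | j | Fe | eS | TeS; F -> e | j | eT; T -> Sj | ee

Nullable set: {F, T}.
S -> Fe: F nullable, giving Fe | e.
S -> TeS: T nullable, giving TeS | eS.
Drop F -> λ.
F -> eT: T nullable, giving e | eT.
Drop T -> λ.
Unchanged (no nullable symbols): S -> j; F -> j; T -> Sj; T -> ee.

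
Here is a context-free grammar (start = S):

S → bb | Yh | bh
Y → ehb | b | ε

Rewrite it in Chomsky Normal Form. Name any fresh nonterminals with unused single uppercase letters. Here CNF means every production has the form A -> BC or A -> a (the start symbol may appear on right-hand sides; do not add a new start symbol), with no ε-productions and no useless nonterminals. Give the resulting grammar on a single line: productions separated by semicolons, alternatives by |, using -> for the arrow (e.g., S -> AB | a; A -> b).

S -> h | BA | BB | YA; A -> h; B -> b; C -> e; D -> AB; Y -> b | CD

Nullable: {Y}; after ε-elimination: S -> h | Yh | bb | bh; Y -> b | ehb.
No unit productions to eliminate.
TERM: introduce B -> b, C -> e, A -> h and substitute in every rule of length ≥2.
BIN: Y -> CAB becomes Y -> CD, D -> AB.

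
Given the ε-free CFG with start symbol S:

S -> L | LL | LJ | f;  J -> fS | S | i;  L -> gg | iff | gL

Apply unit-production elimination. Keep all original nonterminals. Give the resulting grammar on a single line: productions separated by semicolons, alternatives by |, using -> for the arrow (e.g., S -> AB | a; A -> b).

S -> f | LJ | LL | gL | gg | iff; J -> f | i | LJ | LL | fS | gL | gg | iff; L -> gL | gg | iff

Unit productions: J->S, S->L.
Unit pairs (A ⇒* B via units): (J,L), (J,S), (S,L).
S: inherits non-unit rules of {L, S} → LJ | LL | f | gL | gg | iff.
J: inherits non-unit rules of {J, L, S} → LJ | LL | f | fS | gL | gg | i | iff.
L: inherits non-unit rules of {L} → gL | gg | iff.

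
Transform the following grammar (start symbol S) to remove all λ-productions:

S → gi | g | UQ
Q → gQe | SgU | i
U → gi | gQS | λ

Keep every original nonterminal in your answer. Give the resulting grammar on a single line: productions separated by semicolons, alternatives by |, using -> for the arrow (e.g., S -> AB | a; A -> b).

S -> Q | g | UQ | gi; Q -> i | Sg | SgU | gQe; U -> gi | gQS

Nullable set: {U}.
S -> UQ: U nullable, giving Q | UQ.
Q -> SgU: U nullable, giving Sg | SgU.
Drop U -> λ.
Unchanged (no nullable symbols): S -> g; S -> gi; Q -> gQe; Q -> i; U -> gQS; U -> gi.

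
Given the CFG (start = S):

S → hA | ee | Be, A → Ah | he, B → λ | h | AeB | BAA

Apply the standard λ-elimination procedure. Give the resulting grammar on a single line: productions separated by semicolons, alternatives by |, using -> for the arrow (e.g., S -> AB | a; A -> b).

S -> e | Be | ee | hA; A -> Ah | he; B -> h | AA | Ae | AeB | BAA

Nullable set: {B}.
S -> Be: B nullable, giving Be | e.
Drop B -> λ.
B -> AeB: B nullable, giving Ae | AeB.
B -> BAA: B nullable, giving AA | BAA.
Unchanged (no nullable symbols): S -> ee; S -> hA; A -> Ah; A -> he; B -> h.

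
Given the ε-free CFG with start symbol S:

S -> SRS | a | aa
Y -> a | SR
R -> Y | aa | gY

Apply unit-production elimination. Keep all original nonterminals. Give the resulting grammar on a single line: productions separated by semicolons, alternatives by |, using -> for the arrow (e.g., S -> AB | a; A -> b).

Unit productions: R->Y.
Unit pairs (A ⇒* B via units): (R,Y).
S: inherits non-unit rules of {S} → SRS | a | aa.
R: inherits non-unit rules of {R, Y} → SR | a | aa | gY.
Y: inherits non-unit rules of {Y} → SR | a.

S -> a | aa | SRS; R -> a | SR | aa | gY; Y -> a | SR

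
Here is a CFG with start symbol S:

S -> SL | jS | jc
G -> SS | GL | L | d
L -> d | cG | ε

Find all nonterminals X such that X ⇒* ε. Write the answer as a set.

{G, L}

Directly nullable (have an ε-rule): {L}.
G is nullable via G -> L (every symbol on the right is already known nullable).
Not nullable: S — each has a terminal in every rule's right-hand side or depends on a non-nullable symbol.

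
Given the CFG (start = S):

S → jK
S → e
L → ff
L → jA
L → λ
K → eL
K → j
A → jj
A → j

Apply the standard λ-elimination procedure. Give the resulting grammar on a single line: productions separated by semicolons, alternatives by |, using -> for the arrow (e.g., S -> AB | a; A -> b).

Nullable set: {L}.
K -> eL: L nullable, giving e | eL.
Drop L -> λ.
Unchanged (no nullable symbols): S -> e; S -> jK; A -> j; A -> jj; K -> j; L -> ff; L -> jA.

S -> e | jK; A -> j | jj; K -> e | j | eL; L -> ff | jA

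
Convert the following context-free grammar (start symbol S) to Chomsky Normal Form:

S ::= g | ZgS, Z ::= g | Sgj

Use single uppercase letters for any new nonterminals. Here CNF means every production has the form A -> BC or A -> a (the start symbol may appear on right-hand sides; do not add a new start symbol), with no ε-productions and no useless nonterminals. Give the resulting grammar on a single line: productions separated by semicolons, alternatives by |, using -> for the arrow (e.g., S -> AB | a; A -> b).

S -> g | ZC; A -> g; B -> j; C -> AS; D -> AB; Z -> g | SD

No ε-productions.
No unit productions to eliminate.
TERM: introduce A -> g, B -> j and substitute in every rule of length ≥2.
BIN: S -> ZAS becomes S -> ZC, C -> AS; Z -> SAB becomes Z -> SD, D -> AB.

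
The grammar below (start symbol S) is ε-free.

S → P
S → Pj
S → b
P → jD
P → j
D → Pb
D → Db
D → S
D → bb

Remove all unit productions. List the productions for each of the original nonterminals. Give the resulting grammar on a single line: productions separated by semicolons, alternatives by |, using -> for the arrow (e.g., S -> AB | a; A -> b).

Unit productions: D->S, S->P.
Unit pairs (A ⇒* B via units): (D,P), (D,S), (S,P).
S: inherits non-unit rules of {P, S} → Pj | b | j | jD.
D: inherits non-unit rules of {D, P, S} → Db | Pb | Pj | b | bb | j | jD.
P: inherits non-unit rules of {P} → j | jD.

S -> b | j | Pj | jD; D -> b | j | Db | Pb | Pj | bb | jD; P -> j | jD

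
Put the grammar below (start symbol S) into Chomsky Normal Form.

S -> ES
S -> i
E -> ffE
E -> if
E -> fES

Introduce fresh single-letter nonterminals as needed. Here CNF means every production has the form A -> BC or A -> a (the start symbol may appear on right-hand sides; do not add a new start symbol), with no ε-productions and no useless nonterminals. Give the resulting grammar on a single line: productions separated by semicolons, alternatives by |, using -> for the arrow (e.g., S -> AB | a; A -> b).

No ε-productions.
No unit productions to eliminate.
TERM: introduce A -> f, B -> i and substitute in every rule of length ≥2.
BIN: E -> AAE becomes E -> AC, C -> AE; E -> AES becomes E -> AD, D -> ES.

S -> i | ES; A -> f; B -> i; C -> AE; D -> ES; E -> AC | AD | BA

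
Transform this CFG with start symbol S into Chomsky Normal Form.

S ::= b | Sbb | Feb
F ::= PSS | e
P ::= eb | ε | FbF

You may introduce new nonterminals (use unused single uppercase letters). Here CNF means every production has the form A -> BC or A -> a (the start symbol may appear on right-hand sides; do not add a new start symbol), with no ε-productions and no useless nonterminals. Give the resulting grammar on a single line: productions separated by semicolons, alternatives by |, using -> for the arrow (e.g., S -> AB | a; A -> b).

S -> b | FE | SG; A -> b; B -> e; C -> SS; D -> AF; E -> BA; F -> e | PC | SS; G -> AA; P -> BA | FD

Nullable: {P}; after ε-elimination: S -> b | Feb | Sbb; F -> e | SS | PSS; P -> eb | FbF.
No unit productions to eliminate.
TERM: introduce A -> b, B -> e and substitute in every rule of length ≥2.
BIN: F -> PSS becomes F -> PC, C -> SS; P -> FAF becomes P -> FD, D -> AF; S -> FBA becomes S -> FE, E -> BA; S -> SAA becomes S -> SG, G -> AA.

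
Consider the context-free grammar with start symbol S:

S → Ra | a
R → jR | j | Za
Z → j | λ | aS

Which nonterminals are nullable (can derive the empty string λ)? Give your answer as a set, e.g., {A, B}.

Directly nullable (have an ε-rule): {Z}.
Not nullable: R, S — each has a terminal in every rule's right-hand side or depends on a non-nullable symbol.

{Z}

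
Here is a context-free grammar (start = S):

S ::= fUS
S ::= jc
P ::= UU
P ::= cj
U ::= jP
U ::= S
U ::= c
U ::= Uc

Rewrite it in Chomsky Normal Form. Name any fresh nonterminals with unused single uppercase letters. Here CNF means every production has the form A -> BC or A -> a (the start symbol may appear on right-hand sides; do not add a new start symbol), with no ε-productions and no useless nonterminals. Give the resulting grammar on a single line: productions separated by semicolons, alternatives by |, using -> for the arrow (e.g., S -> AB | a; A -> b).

S -> BA | CD; A -> c; B -> j; C -> f; D -> US; E -> US; P -> AB | UU; U -> c | BA | BP | CE | UA

No ε-productions.
After unit-elimination: S -> jc | fUS; P -> UU | cj; U -> c | Uc | jP | jc | fUS.
TERM: introduce A -> c, C -> f, B -> j and substitute in every rule of length ≥2.
BIN: S -> CUS becomes S -> CD, D -> US; U -> CUS becomes U -> CE, E -> US.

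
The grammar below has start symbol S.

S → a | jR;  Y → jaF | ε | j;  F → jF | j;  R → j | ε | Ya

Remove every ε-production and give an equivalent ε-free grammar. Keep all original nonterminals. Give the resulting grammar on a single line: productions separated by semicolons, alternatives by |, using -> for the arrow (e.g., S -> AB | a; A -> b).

Nullable set: {R, Y}.
S -> jR: R nullable, giving j | jR.
Drop R -> ε.
R -> Ya: Y nullable, giving Ya | a.
Drop Y -> ε.
Unchanged (no nullable symbols): S -> a; F -> j; F -> jF; R -> j; Y -> j; Y -> jaF.

S -> a | j | jR; F -> j | jF; R -> a | j | Ya; Y -> j | jaF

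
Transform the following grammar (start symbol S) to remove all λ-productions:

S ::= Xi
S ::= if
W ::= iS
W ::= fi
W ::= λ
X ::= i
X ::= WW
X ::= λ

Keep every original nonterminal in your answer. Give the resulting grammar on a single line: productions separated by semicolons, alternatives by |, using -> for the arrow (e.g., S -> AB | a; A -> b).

Nullable set: {W, X}.
S -> Xi: X nullable, giving Xi | i.
Drop W -> λ.
Drop X -> λ.
X -> WW: W, W nullable, giving W | WW.
Unchanged (no nullable symbols): S -> if; W -> fi; W -> iS; X -> i.

S -> i | Xi | if; W -> fi | iS; X -> W | i | WW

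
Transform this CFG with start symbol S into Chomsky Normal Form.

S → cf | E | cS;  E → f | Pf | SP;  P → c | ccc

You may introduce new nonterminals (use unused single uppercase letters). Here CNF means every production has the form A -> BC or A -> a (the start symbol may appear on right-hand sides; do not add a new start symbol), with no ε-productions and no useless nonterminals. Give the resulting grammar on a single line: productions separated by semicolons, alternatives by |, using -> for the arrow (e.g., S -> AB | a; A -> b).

No ε-productions.
After unit-elimination: S -> f | Pf | SP | cS | cf; E -> f | Pf | SP; P -> c | ccc.
TERM: introduce B -> c, A -> f and substitute in every rule of length ≥2.
BIN: P -> BBB becomes P -> BC, C -> BB.
Drop unreachable/unproductive: E.

S -> f | BA | BS | PA | SP; A -> f; B -> c; C -> BB; P -> c | BC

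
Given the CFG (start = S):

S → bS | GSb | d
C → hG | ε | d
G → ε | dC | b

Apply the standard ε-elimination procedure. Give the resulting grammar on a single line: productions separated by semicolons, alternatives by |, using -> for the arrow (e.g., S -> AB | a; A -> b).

S -> d | Sb | bS | GSb; C -> d | h | hG; G -> b | d | dC

Nullable set: {C, G}.
S -> GSb: G nullable, giving GSb | Sb.
Drop C -> ε.
C -> hG: G nullable, giving h | hG.
Drop G -> ε.
G -> dC: C nullable, giving d | dC.
Unchanged (no nullable symbols): S -> bS; S -> d; C -> d; G -> b.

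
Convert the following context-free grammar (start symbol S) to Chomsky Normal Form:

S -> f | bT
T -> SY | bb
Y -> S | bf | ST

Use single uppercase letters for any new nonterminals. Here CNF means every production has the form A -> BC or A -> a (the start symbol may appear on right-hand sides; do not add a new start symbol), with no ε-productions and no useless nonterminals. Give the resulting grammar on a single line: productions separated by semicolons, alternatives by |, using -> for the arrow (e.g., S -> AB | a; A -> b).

S -> f | AT; A -> b; B -> f; T -> AA | SY; Y -> f | AB | AT | ST

No ε-productions.
After unit-elimination: S -> f | bT; T -> SY | bb; Y -> f | ST | bT | bf.
TERM: introduce A -> b, B -> f and substitute in every rule of length ≥2.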